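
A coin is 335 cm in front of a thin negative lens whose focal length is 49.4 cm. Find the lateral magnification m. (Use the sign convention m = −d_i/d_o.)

For a negative lens, f = -49.4 cm.
1/d_i = 1/f − 1/d_o = 1/(-49.40) − 1/(335) = -0.02323, so d_i = -43.05 cm.
m = −d_i/d_o = −(-43.05)/(335) = +0.129.
The image is virtual, upright and reduced, on the same side as the object.

m = +0.129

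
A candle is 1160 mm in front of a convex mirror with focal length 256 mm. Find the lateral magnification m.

For a convex mirror, f = -256 mm.
1/d_i = 1/f − 1/d_o = 1/(-256.0) − 1/(1160) = -0.004768, so d_i = -209.7 mm.
m = −d_i/d_o = −(-209.7)/(1160) = +0.181.
The image is virtual, upright and reduced, behind the mirror.

m = +0.181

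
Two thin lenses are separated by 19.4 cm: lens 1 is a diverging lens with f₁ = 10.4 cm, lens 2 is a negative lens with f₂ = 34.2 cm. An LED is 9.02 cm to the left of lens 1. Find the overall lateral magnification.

f₁ = −10.4 cm (diverging).
Lens 1: 1/d_i1 = 1/(-10.4) − 1/(9.02) = -0.2070, so d_i1 = -4.830 cm; m₁ = −d_i1/d_o1 = +0.5355.
d_o2 = 19.4 − (-4.830) = 24.23 cm.
f₂ = −34.2 cm (diverging).
Lens 2: 1/d_i2 = 1/(-34.2) − 1/(24.23) = -0.07051, so d_i2 = -14.18 cm; m₂ = −d_i2/d_o2 = +0.5853.
m = m₁·m₂ = (+0.5355)(+0.5853) = +0.313.

m = +0.313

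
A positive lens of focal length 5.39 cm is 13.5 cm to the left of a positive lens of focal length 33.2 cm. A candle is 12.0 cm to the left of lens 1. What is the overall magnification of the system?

Lens 1: 1/d_i1 = 1/(5.39) − 1/(12.0) = 0.1022, so d_i1 = 9.785 cm; m₁ = −d_i1/d_o1 = -0.8154.
d_o2 = 13.5 − (9.785) = 3.715 cm.
Lens 2: 1/d_i2 = 1/(33.2) − 1/(3.715) = -0.2391, so d_i2 = -4.183 cm; m₂ = −d_i2/d_o2 = +1.126.
m = m₁·m₂ = (-0.8154)(+1.126) = -0.918.

m = -0.918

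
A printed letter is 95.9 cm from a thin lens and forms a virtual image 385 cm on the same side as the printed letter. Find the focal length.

f = 128 cm (converging)

Virtual image ⇒ d_i = −385 cm.
1/f = 1/d_o + 1/d_i = 1/(95.9) + 1/(-385) = 0.007830, so f = 128 cm.
Since f is positive, the thin lens is converging.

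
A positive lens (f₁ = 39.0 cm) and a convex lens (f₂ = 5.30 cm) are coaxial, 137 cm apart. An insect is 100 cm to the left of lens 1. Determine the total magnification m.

m = +0.0500

Lens 1: 1/d_i1 = 1/(39.0) − 1/(100) = 0.01564, so d_i1 = 63.93 cm; m₁ = −d_i1/d_o1 = -0.6393.
d_o2 = 137 − (63.93) = 73.07 cm.
Lens 2: 1/d_i2 = 1/(5.30) − 1/(73.07) = 0.1750, so d_i2 = 5.714 cm; m₂ = −d_i2/d_o2 = -0.07821.
m = m₁·m₂ = (-0.6393)(-0.07821) = +0.0500.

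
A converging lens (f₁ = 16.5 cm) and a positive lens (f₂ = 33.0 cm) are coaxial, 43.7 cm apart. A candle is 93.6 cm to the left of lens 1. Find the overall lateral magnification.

m = -0.757

Lens 1: 1/d_i1 = 1/(16.5) − 1/(93.6) = 0.04992, so d_i1 = 20.03 cm; m₁ = −d_i1/d_o1 = -0.2140.
d_o2 = 43.7 − (20.03) = 23.67 cm.
Lens 2: 1/d_i2 = 1/(33.0) − 1/(23.67) = -0.01194, so d_i2 = -83.72 cm; m₂ = −d_i2/d_o2 = +3.537.
m = m₁·m₂ = (-0.2140)(+3.537) = -0.757.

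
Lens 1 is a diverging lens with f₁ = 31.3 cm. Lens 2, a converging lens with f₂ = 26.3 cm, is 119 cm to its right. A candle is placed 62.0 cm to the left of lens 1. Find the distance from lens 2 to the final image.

Lens 1 is diverging, so f₁ = −31.3 cm.
Lens 1: 1/d_i1 = 1/f₁ − 1/d_o1 = 1/(-31.3) − 1/(62.0) = -0.04808, so d_i1 = -20.80 cm.
The intermediate image is 20.80 cm to the left of lens 1 (virtual), which is 119 − (-20.80) = 139.8 cm to the left of lens 2, so d_o2 = +139.8 cm.
Lens 2: 1/d_i2 = 1/f₂ − 1/d_o2 = 1/(26.3) − 1/(139.8) = 0.03087, so d_i2 = 32.4 cm.
The final image is real, 32.4 cm to the right of lens 2 (overall magnification ≈ -0.078).

32.4 cm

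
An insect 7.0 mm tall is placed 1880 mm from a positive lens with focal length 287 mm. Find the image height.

1/d_i = 1/f − 1/d_o = 1/(287.0) − 1/(1880) = 0.002952, so d_i = 338.7 mm.
m = −d_i/d_o = -0.1802.
|h_i| = |m|·h_o = 0.1802 × 7.0 = 1.26 mm. The image is real, inverted and reduced, on the far side of the lens.

1.26 mm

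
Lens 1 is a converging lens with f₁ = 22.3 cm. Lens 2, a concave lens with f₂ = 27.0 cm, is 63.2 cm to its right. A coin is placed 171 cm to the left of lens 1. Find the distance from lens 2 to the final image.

Lens 1: 1/d_i1 = 1/f₁ − 1/d_o1 = 1/(22.3) − 1/(171) = 0.03900, so d_i1 = 25.64 cm.
The intermediate image is 25.64 cm to the right of lens 1, which is 63.2 − (25.64) = 37.56 cm to the left of lens 2, so d_o2 = +37.56 cm.
Lens 2 is diverging, so f₂ = −27.0 cm.
Lens 2: 1/d_i2 = 1/f₂ − 1/d_o2 = 1/(-27.0) − 1/(37.56) = -0.06366, so d_i2 = -15.7 cm.
The final image is virtual, 15.7 cm to the left of lens 2 (overall magnification ≈ -0.063).

15.7 cm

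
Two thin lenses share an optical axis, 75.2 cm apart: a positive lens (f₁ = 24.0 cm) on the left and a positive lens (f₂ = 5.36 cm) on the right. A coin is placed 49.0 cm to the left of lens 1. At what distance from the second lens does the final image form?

6.62 cm

Lens 1: 1/d_i1 = 1/f₁ − 1/d_o1 = 1/(24.0) − 1/(49.0) = 0.02126, so d_i1 = 47.04 cm.
The intermediate image is 47.04 cm to the right of lens 1, which is 75.2 − (47.04) = 28.16 cm to the left of lens 2, so d_o2 = +28.16 cm.
Lens 2: 1/d_i2 = 1/f₂ − 1/d_o2 = 1/(5.36) − 1/(28.16) = 0.1511, so d_i2 = 6.62 cm.
The final image is real, 6.62 cm to the right of lens 2 (overall magnification ≈ 0.23).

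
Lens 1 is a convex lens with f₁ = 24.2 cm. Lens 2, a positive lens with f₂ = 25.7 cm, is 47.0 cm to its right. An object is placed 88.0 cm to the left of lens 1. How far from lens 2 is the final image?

Lens 1: 1/d_i1 = 1/f₁ − 1/d_o1 = 1/(24.2) − 1/(88.0) = 0.02996, so d_i1 = 33.38 cm.
The intermediate image is 33.38 cm to the right of lens 1, which is 47.0 − (33.38) = 13.62 cm to the left of lens 2, so d_o2 = +13.62 cm.
Lens 2: 1/d_i2 = 1/f₂ − 1/d_o2 = 1/(25.7) − 1/(13.62) = -0.03451, so d_i2 = -29.0 cm.
The final image is virtual, 29.0 cm to the left of lens 2 (overall magnification ≈ -0.81).

29.0 cm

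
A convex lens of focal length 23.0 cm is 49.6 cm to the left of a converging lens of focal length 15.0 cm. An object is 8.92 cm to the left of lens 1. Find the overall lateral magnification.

Lens 1: 1/d_i1 = 1/(23.0) − 1/(8.92) = -0.06863, so d_i1 = -14.57 cm; m₁ = −d_i1/d_o1 = +1.633.
d_o2 = 49.6 − (-14.57) = 64.17 cm.
Lens 2: 1/d_i2 = 1/(15.0) − 1/(64.17) = 0.05108, so d_i2 = 19.58 cm; m₂ = −d_i2/d_o2 = -0.3051.
m = m₁·m₂ = (+1.633)(-0.3051) = -0.498.

m = -0.498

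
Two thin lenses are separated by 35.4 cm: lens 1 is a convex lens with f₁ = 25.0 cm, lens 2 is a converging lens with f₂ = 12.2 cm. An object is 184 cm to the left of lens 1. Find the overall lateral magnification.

Lens 1: 1/d_i1 = 1/(25.0) − 1/(184) = 0.03457, so d_i1 = 28.93 cm; m₁ = −d_i1/d_o1 = -0.1572.
d_o2 = 35.4 − (28.93) = 6.470 cm.
Lens 2: 1/d_i2 = 1/(12.2) − 1/(6.470) = -0.07259, so d_i2 = -13.78 cm; m₂ = −d_i2/d_o2 = +2.129.
m = m₁·m₂ = (-0.1572)(+2.129) = -0.335.

m = -0.335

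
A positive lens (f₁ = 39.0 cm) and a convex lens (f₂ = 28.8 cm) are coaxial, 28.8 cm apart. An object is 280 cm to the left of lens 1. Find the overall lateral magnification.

m = -0.103

Lens 1: 1/d_i1 = 1/(39.0) − 1/(280) = 0.02207, so d_i1 = 45.31 cm; m₁ = −d_i1/d_o1 = -0.1618.
d_o2 = 28.8 − (45.31) = -16.51 cm (virtual object).
Lens 2: 1/d_i2 = 1/(28.8) − 1/(-16.51) = 0.09529, so d_i2 = 10.49 cm; m₂ = −d_i2/d_o2 = +0.6356.
m = m₁·m₂ = (-0.1618)(+0.6356) = -0.103.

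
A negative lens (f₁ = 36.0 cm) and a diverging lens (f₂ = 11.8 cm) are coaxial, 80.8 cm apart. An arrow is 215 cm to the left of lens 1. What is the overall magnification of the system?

m = +0.0137

f₁ = −36.0 cm (diverging).
Lens 1: 1/d_i1 = 1/(-36.0) − 1/(215) = -0.03243, so d_i1 = -30.84 cm; m₁ = −d_i1/d_o1 = +0.1434.
d_o2 = 80.8 − (-30.84) = 111.6 cm.
f₂ = −11.8 cm (diverging).
Lens 2: 1/d_i2 = 1/(-11.8) − 1/(111.6) = -0.09371, so d_i2 = -10.67 cm; m₂ = −d_i2/d_o2 = +0.09562.
m = m₁·m₂ = (+0.1434)(+0.09562) = +0.0137.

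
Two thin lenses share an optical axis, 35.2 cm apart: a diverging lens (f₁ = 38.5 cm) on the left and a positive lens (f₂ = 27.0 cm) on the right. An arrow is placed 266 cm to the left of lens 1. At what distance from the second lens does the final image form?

Lens 1 is diverging, so f₁ = −38.5 cm.
Lens 1: 1/d_i1 = 1/f₁ − 1/d_o1 = 1/(-38.5) − 1/(266) = -0.02973, so d_i1 = -33.63 cm.
The intermediate image is 33.63 cm to the left of lens 1 (virtual), which is 35.2 − (-33.63) = 68.83 cm to the left of lens 2, so d_o2 = +68.83 cm.
Lens 2: 1/d_i2 = 1/f₂ − 1/d_o2 = 1/(27.0) − 1/(68.83) = 0.02251, so d_i2 = 44.4 cm.
The final image is real, 44.4 cm to the right of lens 2 (overall magnification ≈ -0.082).

44.4 cm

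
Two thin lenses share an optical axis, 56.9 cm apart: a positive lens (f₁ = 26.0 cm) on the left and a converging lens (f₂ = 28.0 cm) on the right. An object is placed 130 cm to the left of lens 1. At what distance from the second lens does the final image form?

190 cm

Lens 1: 1/d_i1 = 1/f₁ − 1/d_o1 = 1/(26.0) − 1/(130) = 0.03077, so d_i1 = 32.50 cm.
The intermediate image is 32.50 cm to the right of lens 1, which is 56.9 − (32.50) = 24.40 cm to the left of lens 2, so d_o2 = +24.40 cm.
Lens 2: 1/d_i2 = 1/f₂ − 1/d_o2 = 1/(28.0) − 1/(24.40) = -0.005269, so d_i2 = -190 cm.
The final image is virtual, 190 cm to the left of lens 2 (overall magnification ≈ -1.9).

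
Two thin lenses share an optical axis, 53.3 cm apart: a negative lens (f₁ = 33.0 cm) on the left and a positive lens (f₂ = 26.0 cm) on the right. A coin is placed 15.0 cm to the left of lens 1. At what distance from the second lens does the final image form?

44.0 cm

Lens 1 is diverging, so f₁ = −33.0 cm.
Lens 1: 1/d_i1 = 1/f₁ − 1/d_o1 = 1/(-33.0) − 1/(15.0) = -0.09697, so d_i1 = -10.31 cm.
The intermediate image is 10.31 cm to the left of lens 1 (virtual), which is 53.3 − (-10.31) = 63.61 cm to the left of lens 2, so d_o2 = +63.61 cm.
Lens 2: 1/d_i2 = 1/f₂ − 1/d_o2 = 1/(26.0) − 1/(63.61) = 0.02274, so d_i2 = 44.0 cm.
The final image is real, 44.0 cm to the right of lens 2 (overall magnification ≈ -0.48).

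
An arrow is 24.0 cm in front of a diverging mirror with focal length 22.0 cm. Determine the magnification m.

For a diverging mirror, f = -22.0 cm.
1/d_i = 1/f − 1/d_o = 1/(-22.00) − 1/(24.0) = -0.08712, so d_i = -11.48 cm.
m = −d_i/d_o = −(-11.48)/(24.0) = +0.478.
The image is virtual, upright and reduced, behind the mirror.

m = +0.478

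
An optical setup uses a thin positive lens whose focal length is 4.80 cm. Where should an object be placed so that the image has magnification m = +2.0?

m = −d_i/d_o ⇒ d_i = −m·d_o.
1/f = 1/d_o + 1/d_i = 1/d_o − 1/(m·d_o) = (1 − 1/m)/d_o, so d_o = f(1 − 1/m) = (4.800)(1 − 1/(+2.0)) = 2.40 cm.

2.40 cm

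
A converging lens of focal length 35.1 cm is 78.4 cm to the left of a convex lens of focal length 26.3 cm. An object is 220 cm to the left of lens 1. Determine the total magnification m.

Lens 1: 1/d_i1 = 1/(35.1) − 1/(220) = 0.02394, so d_i1 = 41.76 cm; m₁ = −d_i1/d_o1 = -0.1898.
d_o2 = 78.4 − (41.76) = 36.64 cm.
Lens 2: 1/d_i2 = 1/(26.3) − 1/(36.64) = 0.01073, so d_i2 = 93.19 cm; m₂ = −d_i2/d_o2 = -2.544.
m = m₁·m₂ = (-0.1898)(-2.544) = +0.483.

m = +0.483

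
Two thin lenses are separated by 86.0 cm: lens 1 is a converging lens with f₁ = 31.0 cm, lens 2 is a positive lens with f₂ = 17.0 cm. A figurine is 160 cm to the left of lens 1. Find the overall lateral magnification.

m = +0.134

Lens 1: 1/d_i1 = 1/(31.0) − 1/(160) = 0.02601, so d_i1 = 38.45 cm; m₁ = −d_i1/d_o1 = -0.2403.
d_o2 = 86.0 − (38.45) = 47.55 cm.
Lens 2: 1/d_i2 = 1/(17.0) − 1/(47.55) = 0.03779, so d_i2 = 26.46 cm; m₂ = −d_i2/d_o2 = -0.5565.
m = m₁·m₂ = (-0.2403)(-0.5565) = +0.134.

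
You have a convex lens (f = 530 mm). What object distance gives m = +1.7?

m = −d_i/d_o ⇒ d_i = −m·d_o.
1/f = 1/d_o + 1/d_i = 1/d_o − 1/(m·d_o) = (1 − 1/m)/d_o, so d_o = f(1 − 1/m) = (530.0)(1 − 1/(+1.7)) = 218 mm.

218 mm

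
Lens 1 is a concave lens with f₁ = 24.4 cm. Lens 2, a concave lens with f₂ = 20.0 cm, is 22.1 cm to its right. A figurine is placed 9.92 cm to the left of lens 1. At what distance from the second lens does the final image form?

11.9 cm

Lens 1 is diverging, so f₁ = −24.4 cm.
Lens 1: 1/d_i1 = 1/f₁ − 1/d_o1 = 1/(-24.4) − 1/(9.92) = -0.1418, so d_i1 = -7.053 cm.
The intermediate image is 7.053 cm to the left of lens 1 (virtual), which is 22.1 − (-7.053) = 29.15 cm to the left of lens 2, so d_o2 = +29.15 cm.
Lens 2 is diverging, so f₂ = −20.0 cm.
Lens 2: 1/d_i2 = 1/f₂ − 1/d_o2 = 1/(-20.0) − 1/(29.15) = -0.08431, so d_i2 = -11.9 cm.
The final image is virtual, 11.9 cm to the left of lens 2 (overall magnification ≈ 0.29).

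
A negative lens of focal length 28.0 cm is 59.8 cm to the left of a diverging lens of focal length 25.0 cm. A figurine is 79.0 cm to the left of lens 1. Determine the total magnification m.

m = +0.0620

f₁ = −28.0 cm (diverging).
Lens 1: 1/d_i1 = 1/(-28.0) − 1/(79.0) = -0.04837, so d_i1 = -20.67 cm; m₁ = −d_i1/d_o1 = +0.2616.
d_o2 = 59.8 − (-20.67) = 80.47 cm.
f₂ = −25.0 cm (diverging).
Lens 2: 1/d_i2 = 1/(-25.0) − 1/(80.47) = -0.05243, so d_i2 = -19.07 cm; m₂ = −d_i2/d_o2 = +0.2370.
m = m₁·m₂ = (+0.2616)(+0.2370) = +0.0620.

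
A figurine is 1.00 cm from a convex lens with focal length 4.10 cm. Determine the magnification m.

1/d_i = 1/f − 1/d_o = 1/(4.100) − 1/(1.00) = -0.7561, so d_i = -1.323 cm.
m = −d_i/d_o = −(-1.323)/(1.00) = +1.32.
The image is virtual, upright and enlarged, on the same side as the object.

m = +1.32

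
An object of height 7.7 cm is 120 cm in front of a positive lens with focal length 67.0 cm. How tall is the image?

1/d_i = 1/f − 1/d_o = 1/(67.00) − 1/(120) = 0.006592, so d_i = 151.7 cm.
m = −d_i/d_o = -1.264.
|h_i| = |m|·h_o = 1.264 × 7.7 = 9.73 cm. The image is real, inverted and enlarged, on the far side of the lens.

9.73 cm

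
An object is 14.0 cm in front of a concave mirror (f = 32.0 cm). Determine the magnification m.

1/d_i = 1/f − 1/d_o = 1/(32.00) − 1/(14.0) = -0.04018, so d_i = -24.89 cm.
m = −d_i/d_o = −(-24.89)/(14.0) = +1.78.
The image is virtual, upright and enlarged, behind the mirror.

m = +1.78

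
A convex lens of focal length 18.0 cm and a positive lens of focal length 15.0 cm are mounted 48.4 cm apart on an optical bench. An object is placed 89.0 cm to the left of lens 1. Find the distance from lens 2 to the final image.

Lens 1: 1/d_i1 = 1/f₁ − 1/d_o1 = 1/(18.0) − 1/(89.0) = 0.04432, so d_i1 = 22.56 cm.
The intermediate image is 22.56 cm to the right of lens 1, which is 48.4 − (22.56) = 25.84 cm to the left of lens 2, so d_o2 = +25.84 cm.
Lens 2: 1/d_i2 = 1/f₂ − 1/d_o2 = 1/(15.0) − 1/(25.84) = 0.02797, so d_i2 = 35.8 cm.
The final image is real, 35.8 cm to the right of lens 2 (overall magnification ≈ 0.35).

35.8 cm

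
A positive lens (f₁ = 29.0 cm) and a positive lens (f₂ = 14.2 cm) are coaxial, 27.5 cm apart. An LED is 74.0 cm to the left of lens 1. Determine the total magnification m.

Lens 1: 1/d_i1 = 1/(29.0) − 1/(74.0) = 0.02097, so d_i1 = 47.69 cm; m₁ = −d_i1/d_o1 = -0.6445.
d_o2 = 27.5 − (47.69) = -20.19 cm (virtual object).
Lens 2: 1/d_i2 = 1/(14.2) − 1/(-20.19) = 0.1200, so d_i2 = 8.337 cm; m₂ = −d_i2/d_o2 = +0.4129.
m = m₁·m₂ = (-0.6445)(+0.4129) = -0.266.

m = -0.266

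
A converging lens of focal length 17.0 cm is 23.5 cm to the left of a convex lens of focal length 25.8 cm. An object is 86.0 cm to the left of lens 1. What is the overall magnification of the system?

m = -0.271

Lens 1: 1/d_i1 = 1/(17.0) − 1/(86.0) = 0.04720, so d_i1 = 21.19 cm; m₁ = −d_i1/d_o1 = -0.2464.
d_o2 = 23.5 − (21.19) = 2.310 cm.
Lens 2: 1/d_i2 = 1/(25.8) − 1/(2.310) = -0.3941, so d_i2 = -2.537 cm; m₂ = −d_i2/d_o2 = +1.098.
m = m₁·m₂ = (-0.2464)(+1.098) = -0.271.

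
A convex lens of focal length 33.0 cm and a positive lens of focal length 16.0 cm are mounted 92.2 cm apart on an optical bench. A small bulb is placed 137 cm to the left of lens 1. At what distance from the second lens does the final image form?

Lens 1: 1/d_i1 = 1/f₁ − 1/d_o1 = 1/(33.0) − 1/(137) = 0.02300, so d_i1 = 43.47 cm.
The intermediate image is 43.47 cm to the right of lens 1, which is 92.2 − (43.47) = 48.73 cm to the left of lens 2, so d_o2 = +48.73 cm.
Lens 2: 1/d_i2 = 1/f₂ − 1/d_o2 = 1/(16.0) − 1/(48.73) = 0.04198, so d_i2 = 23.8 cm.
The final image is real, 23.8 cm to the right of lens 2 (overall magnification ≈ 0.16).

23.8 cm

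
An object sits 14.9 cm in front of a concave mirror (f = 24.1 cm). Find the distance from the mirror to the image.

Mirror equation: 1/d_i = 1/f − 1/d_o = 1/(24.10) − 1/(14.9) = 0.04149 − 0.06711 = -0.02562, so d_i = -39.0 cm.
The image is virtual, upright and enlarged, behind the mirror.

39.0 cm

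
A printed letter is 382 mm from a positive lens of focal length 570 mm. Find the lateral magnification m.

m = +3.03

1/d_i = 1/f − 1/d_o = 1/(570.0) − 1/(382) = -0.0008634, so d_i = -1158 mm.
m = −d_i/d_o = −(-1158)/(382) = +3.03.
The image is virtual, upright and enlarged, on the same side as the object.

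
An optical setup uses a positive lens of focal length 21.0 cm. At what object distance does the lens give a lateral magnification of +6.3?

17.7 cm

m = −d_i/d_o ⇒ d_i = −m·d_o.
1/f = 1/d_o + 1/d_i = 1/d_o − 1/(m·d_o) = (1 − 1/m)/d_o, so d_o = f(1 − 1/m) = (21.00)(1 − 1/(+6.3)) = 17.7 cm.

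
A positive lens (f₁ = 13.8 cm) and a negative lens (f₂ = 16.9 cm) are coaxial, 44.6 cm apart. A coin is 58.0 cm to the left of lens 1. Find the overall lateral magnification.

m = -0.122

Lens 1: 1/d_i1 = 1/(13.8) − 1/(58.0) = 0.05522, so d_i1 = 18.11 cm; m₁ = −d_i1/d_o1 = -0.3122.
d_o2 = 44.6 − (18.11) = 26.49 cm.
f₂ = −16.9 cm (diverging).
Lens 2: 1/d_i2 = 1/(-16.9) − 1/(26.49) = -0.09692, so d_i2 = -10.32 cm; m₂ = −d_i2/d_o2 = +0.3895.
m = m₁·m₂ = (-0.3122)(+0.3895) = -0.122.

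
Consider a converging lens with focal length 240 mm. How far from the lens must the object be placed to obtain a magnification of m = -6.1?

m = −d_i/d_o ⇒ d_i = −m·d_o.
1/f = 1/d_o + 1/d_i = 1/d_o − 1/(m·d_o) = (1 − 1/m)/d_o, so d_o = f(1 − 1/m) = (240.0)(1 − 1/(-6.1)) = 279 mm.

279 mm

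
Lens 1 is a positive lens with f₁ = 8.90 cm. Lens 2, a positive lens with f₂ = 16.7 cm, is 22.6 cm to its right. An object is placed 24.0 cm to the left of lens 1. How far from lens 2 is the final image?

17.1 cm

Lens 1: 1/d_i1 = 1/f₁ − 1/d_o1 = 1/(8.90) − 1/(24.0) = 0.07069, so d_i1 = 14.15 cm.
The intermediate image is 14.15 cm to the right of lens 1, which is 22.6 − (14.15) = 8.450 cm to the left of lens 2, so d_o2 = +8.450 cm.
Lens 2: 1/d_i2 = 1/f₂ − 1/d_o2 = 1/(16.7) − 1/(8.450) = -0.05846, so d_i2 = -17.1 cm.
The final image is virtual, 17.1 cm to the left of lens 2 (overall magnification ≈ -1.2).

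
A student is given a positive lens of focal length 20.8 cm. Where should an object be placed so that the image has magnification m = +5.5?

m = −d_i/d_o ⇒ d_i = −m·d_o.
1/f = 1/d_o + 1/d_i = 1/d_o − 1/(m·d_o) = (1 − 1/m)/d_o, so d_o = f(1 − 1/m) = (20.80)(1 − 1/(+5.5)) = 17.0 cm.

17.0 cm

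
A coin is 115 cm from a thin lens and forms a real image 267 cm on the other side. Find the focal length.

Real image ⇒ d_i = +267 cm.
1/f = 1/d_o + 1/d_i = 1/(115) + 1/(267) = 0.01244, so f = 80.4 cm.
Since f is positive, the thin lens is converging.

f = 80.4 cm (converging)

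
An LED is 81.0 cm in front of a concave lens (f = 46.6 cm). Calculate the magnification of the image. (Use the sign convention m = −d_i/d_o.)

For a concave lens, f = -46.6 cm.
1/d_i = 1/f − 1/d_o = 1/(-46.60) − 1/(81.0) = -0.03380, so d_i = -29.58 cm.
m = −d_i/d_o = −(-29.58)/(81.0) = +0.365.
The image is virtual, upright and reduced, on the same side as the object.

m = +0.365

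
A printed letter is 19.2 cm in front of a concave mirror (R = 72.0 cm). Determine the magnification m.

f = R/2 = 72.0/2 = 36.00 cm.
1/d_i = 1/f − 1/d_o = 1/(36.00) − 1/(19.2) = -0.02431, so d_i = -41.14 cm.
m = −d_i/d_o = −(-41.14)/(19.2) = +2.14.
The image is virtual, upright and enlarged, behind the mirror.

m = +2.14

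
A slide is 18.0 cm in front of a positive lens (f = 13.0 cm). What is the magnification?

m = -2.60

1/d_i = 1/f − 1/d_o = 1/(13.00) − 1/(18.0) = 0.02137, so d_i = 46.80 cm.
m = −d_i/d_o = −(46.80)/(18.0) = -2.60.
The image is real, inverted and enlarged, on the far side of the lens.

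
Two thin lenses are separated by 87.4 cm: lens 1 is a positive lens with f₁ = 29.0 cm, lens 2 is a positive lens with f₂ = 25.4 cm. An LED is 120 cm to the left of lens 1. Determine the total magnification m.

m = +0.341

Lens 1: 1/d_i1 = 1/(29.0) − 1/(120) = 0.02615, so d_i1 = 38.24 cm; m₁ = −d_i1/d_o1 = -0.3187.
d_o2 = 87.4 − (38.24) = 49.16 cm.
Lens 2: 1/d_i2 = 1/(25.4) − 1/(49.16) = 0.01903, so d_i2 = 52.55 cm; m₂ = −d_i2/d_o2 = -1.069.
m = m₁·m₂ = (-0.3187)(-1.069) = +0.341.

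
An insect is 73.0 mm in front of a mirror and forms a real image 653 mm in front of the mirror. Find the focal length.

f = 65.7 mm (concave)

Real image ⇒ d_i = +653 mm.
1/f = 1/d_o + 1/d_i = 1/(73.0) + 1/(653) = 0.01523, so f = 65.7 mm.
Since f is positive, the mirror is concave.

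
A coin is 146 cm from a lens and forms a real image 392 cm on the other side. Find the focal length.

f = 106 cm (converging)

Real image ⇒ d_i = +392 cm.
1/f = 1/d_o + 1/d_i = 1/(146) + 1/(392) = 0.009400, so f = 106 cm.
Since f is positive, the lens is converging.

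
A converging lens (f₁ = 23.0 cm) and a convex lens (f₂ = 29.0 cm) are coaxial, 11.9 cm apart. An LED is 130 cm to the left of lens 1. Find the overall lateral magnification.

m = -0.138

Lens 1: 1/d_i1 = 1/(23.0) − 1/(130) = 0.03579, so d_i1 = 27.94 cm; m₁ = −d_i1/d_o1 = -0.2149.
d_o2 = 11.9 − (27.94) = -16.04 cm (virtual object).
Lens 2: 1/d_i2 = 1/(29.0) − 1/(-16.04) = 0.09683, so d_i2 = 10.33 cm; m₂ = −d_i2/d_o2 = +0.6439.
m = m₁·m₂ = (-0.2149)(+0.6439) = -0.138.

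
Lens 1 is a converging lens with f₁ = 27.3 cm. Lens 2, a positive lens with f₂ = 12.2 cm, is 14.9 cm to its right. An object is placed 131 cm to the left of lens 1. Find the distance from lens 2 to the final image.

Lens 1: 1/d_i1 = 1/f₁ − 1/d_o1 = 1/(27.3) − 1/(131) = 0.02900, so d_i1 = 34.49 cm.
The intermediate image is 34.49 cm to the right of lens 1, which lies 19.59 cm to the right of lens 2 — a virtual object — so d_o2 = −19.59 cm.
Lens 2: 1/d_i2 = 1/f₂ − 1/d_o2 = 1/(12.2) − 1/(-19.59) = 0.1330, so d_i2 = 7.52 cm.
The final image is real, 7.52 cm to the right of lens 2 (overall magnification ≈ -0.10).

7.52 cm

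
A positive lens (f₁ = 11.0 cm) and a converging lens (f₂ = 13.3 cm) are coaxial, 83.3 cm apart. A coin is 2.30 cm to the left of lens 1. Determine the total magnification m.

m = -0.231

Lens 1: 1/d_i1 = 1/(11.0) − 1/(2.30) = -0.3439, so d_i1 = -2.908 cm; m₁ = −d_i1/d_o1 = +1.264.
d_o2 = 83.3 − (-2.908) = 86.21 cm.
Lens 2: 1/d_i2 = 1/(13.3) − 1/(86.21) = 0.06359, so d_i2 = 15.73 cm; m₂ = −d_i2/d_o2 = -0.1824.
m = m₁·m₂ = (+1.264)(-0.1824) = -0.231.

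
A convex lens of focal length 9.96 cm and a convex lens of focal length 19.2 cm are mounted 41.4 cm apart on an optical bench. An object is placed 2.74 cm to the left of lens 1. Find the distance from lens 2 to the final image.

Lens 1: 1/d_i1 = 1/f₁ − 1/d_o1 = 1/(9.96) − 1/(2.74) = -0.2646, so d_i1 = -3.780 cm.
The intermediate image is 3.780 cm to the left of lens 1 (virtual), which is 41.4 − (-3.780) = 45.18 cm to the left of lens 2, so d_o2 = +45.18 cm.
Lens 2: 1/d_i2 = 1/f₂ − 1/d_o2 = 1/(19.2) − 1/(45.18) = 0.02995, so d_i2 = 33.4 cm.
The final image is real, 33.4 cm to the right of lens 2 (overall magnification ≈ -1.0).

33.4 cm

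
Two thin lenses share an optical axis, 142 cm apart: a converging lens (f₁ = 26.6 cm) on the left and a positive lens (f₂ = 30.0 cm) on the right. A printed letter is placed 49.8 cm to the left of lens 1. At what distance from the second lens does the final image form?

46.4 cm

Lens 1: 1/d_i1 = 1/f₁ − 1/d_o1 = 1/(26.6) − 1/(49.8) = 0.01751, so d_i1 = 57.10 cm.
The intermediate image is 57.10 cm to the right of lens 1, which is 142 − (57.10) = 84.90 cm to the left of lens 2, so d_o2 = +84.90 cm.
Lens 2: 1/d_i2 = 1/f₂ − 1/d_o2 = 1/(30.0) − 1/(84.90) = 0.02155, so d_i2 = 46.4 cm.
The final image is real, 46.4 cm to the right of lens 2 (overall magnification ≈ 0.63).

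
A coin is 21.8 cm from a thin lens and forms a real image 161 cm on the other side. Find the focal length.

f = 19.2 cm (converging)

Real image ⇒ d_i = +161 cm.
1/f = 1/d_o + 1/d_i = 1/(21.8) + 1/(161) = 0.05208, so f = 19.2 cm.
Since f is positive, the thin lens is converging.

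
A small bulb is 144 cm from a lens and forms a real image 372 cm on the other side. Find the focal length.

Real image ⇒ d_i = +372 cm.
1/f = 1/d_o + 1/d_i = 1/(144) + 1/(372) = 0.009633, so f = 104 cm.
Since f is positive, the lens is converging.

f = 104 cm (converging)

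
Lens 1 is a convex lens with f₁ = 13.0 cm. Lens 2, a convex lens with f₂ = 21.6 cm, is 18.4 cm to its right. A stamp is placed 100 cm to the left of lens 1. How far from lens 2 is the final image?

Lens 1: 1/d_i1 = 1/f₁ − 1/d_o1 = 1/(13.0) − 1/(100) = 0.06692, so d_i1 = 14.94 cm.
The intermediate image is 14.94 cm to the right of lens 1, which is 18.4 − (14.94) = 3.460 cm to the left of lens 2, so d_o2 = +3.460 cm.
Lens 2: 1/d_i2 = 1/f₂ − 1/d_o2 = 1/(21.6) − 1/(3.460) = -0.2427, so d_i2 = -4.12 cm.
The final image is virtual, 4.12 cm to the left of lens 2 (overall magnification ≈ -0.18).

4.12 cm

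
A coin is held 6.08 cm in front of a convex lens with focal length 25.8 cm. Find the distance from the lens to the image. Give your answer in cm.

7.95 cm

Thin-lens equation: 1/q = 1/f − 1/p = 1/(25.80) − 1/(6.08) = 0.03876 − 0.1645 = -0.1257, so q = -7.95 cm.
The image is virtual, upright and enlarged, on the same side as the object.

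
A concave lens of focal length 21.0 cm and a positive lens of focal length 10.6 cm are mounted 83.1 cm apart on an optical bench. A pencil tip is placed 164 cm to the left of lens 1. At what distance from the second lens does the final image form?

11.8 cm

Lens 1 is diverging, so f₁ = −21.0 cm.
Lens 1: 1/d_i1 = 1/f₁ − 1/d_o1 = 1/(-21.0) − 1/(164) = -0.05372, so d_i1 = -18.62 cm.
The intermediate image is 18.62 cm to the left of lens 1 (virtual), which is 83.1 − (-18.62) = 101.7 cm to the left of lens 2, so d_o2 = +101.7 cm.
Lens 2: 1/d_i2 = 1/f₂ − 1/d_o2 = 1/(10.6) − 1/(101.7) = 0.08451, so d_i2 = 11.8 cm.
The final image is real, 11.8 cm to the right of lens 2 (overall magnification ≈ -0.013).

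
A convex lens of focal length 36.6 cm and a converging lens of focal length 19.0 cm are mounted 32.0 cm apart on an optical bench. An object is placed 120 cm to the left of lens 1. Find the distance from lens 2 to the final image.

Lens 1: 1/d_i1 = 1/f₁ − 1/d_o1 = 1/(36.6) − 1/(120) = 0.01899, so d_i1 = 52.66 cm.
The intermediate image is 52.66 cm to the right of lens 1, which lies 20.66 cm to the right of lens 2 — a virtual object — so d_o2 = −20.66 cm.
Lens 2: 1/d_i2 = 1/f₂ − 1/d_o2 = 1/(19.0) − 1/(-20.66) = 0.1010, so d_i2 = 9.90 cm.
The final image is real, 9.90 cm to the right of lens 2 (overall magnification ≈ -0.21).

9.90 cm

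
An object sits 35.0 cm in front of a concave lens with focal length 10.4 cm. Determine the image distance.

For a concave lens, f = -10.4 cm.
Thin-lens equation: 1/d_i = 1/f − 1/d_o = 1/(-10.40) − 1/(35.0) = -0.09615 − 0.02857 = -0.1247, so d_i = -8.02 cm.
The image is virtual, upright and reduced, on the same side as the object.

8.02 cm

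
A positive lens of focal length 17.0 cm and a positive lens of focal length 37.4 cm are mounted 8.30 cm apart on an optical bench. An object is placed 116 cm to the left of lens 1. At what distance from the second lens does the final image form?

8.87 cm

Lens 1: 1/d_i1 = 1/f₁ − 1/d_o1 = 1/(17.0) − 1/(116) = 0.05020, so d_i1 = 19.92 cm.
The intermediate image is 19.92 cm to the right of lens 1, which lies 11.62 cm to the right of lens 2 — a virtual object — so d_o2 = −11.62 cm.
Lens 2: 1/d_i2 = 1/f₂ − 1/d_o2 = 1/(37.4) − 1/(-11.62) = 0.1128, so d_i2 = 8.87 cm.
The final image is real, 8.87 cm to the right of lens 2 (overall magnification ≈ -0.13).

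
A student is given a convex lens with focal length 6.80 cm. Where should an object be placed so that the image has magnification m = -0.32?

28.1 cm

m = −d_i/d_o ⇒ d_i = −m·d_o.
1/f = 1/d_o + 1/d_i = 1/d_o − 1/(m·d_o) = (1 − 1/m)/d_o, so d_o = f(1 − 1/m) = (6.800)(1 − 1/(-0.32)) = 28.1 cm.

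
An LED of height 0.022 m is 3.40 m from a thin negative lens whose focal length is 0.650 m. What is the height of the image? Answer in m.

For a negative lens, f = -0.650 m.
1/d_i = 1/f − 1/d_o = 1/(-0.6500) − 1/(3.40) = -1.833, so d_i = -0.5457 m.
m = −d_i/d_o = +0.1605.
|h_i| = |m|·h_o = 0.1605 × 0.022 = 0.00353 m. The image is virtual, upright and reduced, on the same side as the object.

0.00353 m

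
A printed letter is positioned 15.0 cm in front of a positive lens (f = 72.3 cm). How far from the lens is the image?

Lens equation: 1/d_i = 1/f − 1/d_o = 1/(72.30) − 1/(15.0) = 0.01383 − 0.06667 = -0.05284, so d_i = -18.9 cm.
The image is virtual, upright and enlarged, on the same side as the object.

18.9 cm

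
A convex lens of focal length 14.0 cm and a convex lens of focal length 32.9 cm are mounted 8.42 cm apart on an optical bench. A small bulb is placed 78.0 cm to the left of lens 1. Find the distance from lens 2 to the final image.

6.84 cm

Lens 1: 1/d_i1 = 1/f₁ − 1/d_o1 = 1/(14.0) − 1/(78.0) = 0.05861, so d_i1 = 17.06 cm.
The intermediate image is 17.06 cm to the right of lens 1, which lies 8.640 cm to the right of lens 2 — a virtual object — so d_o2 = −8.640 cm.
Lens 2: 1/d_i2 = 1/f₂ − 1/d_o2 = 1/(32.9) − 1/(-8.640) = 0.1461, so d_i2 = 6.84 cm.
The final image is real, 6.84 cm to the right of lens 2 (overall magnification ≈ -0.17).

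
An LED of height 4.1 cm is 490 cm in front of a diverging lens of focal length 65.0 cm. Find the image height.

0.480 cm

For a diverging lens, f = -65.0 cm.
1/d_i = 1/f − 1/d_o = 1/(-65.00) − 1/(490) = -0.01743, so d_i = -57.39 cm.
m = −d_i/d_o = +0.1171.
|h_i| = |m|·h_o = 0.1171 × 4.1 = 0.480 cm. The image is virtual, upright and reduced, on the same side as the object.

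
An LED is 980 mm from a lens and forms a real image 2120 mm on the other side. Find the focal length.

f = 670 mm (converging)

Real image ⇒ d_i = +2120 mm.
1/f = 1/d_o + 1/d_i = 1/(980) + 1/(2120) = 0.001492, so f = 670 mm.
Since f is positive, the lens is converging.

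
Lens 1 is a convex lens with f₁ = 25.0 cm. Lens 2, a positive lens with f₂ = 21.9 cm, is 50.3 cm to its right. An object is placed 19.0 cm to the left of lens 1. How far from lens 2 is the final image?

26.4 cm

Lens 1: 1/d_i1 = 1/f₁ − 1/d_o1 = 1/(25.0) − 1/(19.0) = -0.01263, so d_i1 = -79.17 cm.
The intermediate image is 79.17 cm to the left of lens 1 (virtual), which is 50.3 − (-79.17) = 129.5 cm to the left of lens 2, so d_o2 = +129.5 cm.
Lens 2: 1/d_i2 = 1/f₂ − 1/d_o2 = 1/(21.9) − 1/(129.5) = 0.03794, so d_i2 = 26.4 cm.
The final image is real, 26.4 cm to the right of lens 2 (overall magnification ≈ -0.85).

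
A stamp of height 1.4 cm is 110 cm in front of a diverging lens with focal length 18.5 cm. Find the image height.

For a diverging lens, f = -18.5 cm.
1/d_i = 1/f − 1/d_o = 1/(-18.50) − 1/(110) = -0.06314, so d_i = -15.84 cm.
m = −d_i/d_o = +0.1440.
|h_i| = |m|·h_o = 0.1440 × 1.4 = 0.202 cm. The image is virtual, upright and reduced, on the same side as the object.

0.202 cm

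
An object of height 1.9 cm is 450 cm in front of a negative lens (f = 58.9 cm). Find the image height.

0.220 cm

For a negative lens, f = -58.9 cm.
1/d_i = 1/f − 1/d_o = 1/(-58.90) − 1/(450) = -0.01920, so d_i = -52.08 cm.
m = −d_i/d_o = +0.1157.
|h_i| = |m|·h_o = 0.1157 × 1.9 = 0.220 cm. The image is virtual, upright and reduced, on the same side as the object.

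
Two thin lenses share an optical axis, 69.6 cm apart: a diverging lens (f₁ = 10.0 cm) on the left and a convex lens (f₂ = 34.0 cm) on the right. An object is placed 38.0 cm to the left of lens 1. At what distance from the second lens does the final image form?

60.6 cm

Lens 1 is diverging, so f₁ = −10.0 cm.
Lens 1: 1/d_i1 = 1/f₁ − 1/d_o1 = 1/(-10.0) − 1/(38.0) = -0.1263, so d_i1 = -7.917 cm.
The intermediate image is 7.917 cm to the left of lens 1 (virtual), which is 69.6 − (-7.917) = 77.52 cm to the left of lens 2, so d_o2 = +77.52 cm.
Lens 2: 1/d_i2 = 1/f₂ − 1/d_o2 = 1/(34.0) − 1/(77.52) = 0.01651, so d_i2 = 60.6 cm.
The final image is real, 60.6 cm to the right of lens 2 (overall magnification ≈ -0.16).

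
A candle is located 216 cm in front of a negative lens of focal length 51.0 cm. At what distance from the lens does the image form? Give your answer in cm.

41.3 cm

For a negative lens, f = -51.0 cm.
Lens equation: 1/v = 1/f − 1/u = 1/(-51.00) − 1/(216) = -0.01961 − 0.004630 = -0.02424, so v = -41.3 cm.
The image is virtual, upright and reduced, on the same side as the object.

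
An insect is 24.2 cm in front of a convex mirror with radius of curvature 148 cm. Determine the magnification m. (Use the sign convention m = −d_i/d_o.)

f = R/2 = 148/2 = 74.00 cm; for a convex mirror, f = -74.00 cm.
1/d_i = 1/f − 1/d_o = 1/(-74.00) − 1/(24.2) = -0.05484, so d_i = -18.24 cm.
m = −d_i/d_o = −(-18.24)/(24.2) = +0.754.
The image is virtual, upright and reduced, behind the mirror.

m = +0.754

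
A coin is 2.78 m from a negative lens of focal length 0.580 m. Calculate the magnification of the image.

For a negative lens, f = -0.580 m.
1/d_i = 1/f − 1/d_o = 1/(-0.5800) − 1/(2.78) = -2.084, so d_i = -0.4799 m.
m = −d_i/d_o = −(-0.4799)/(2.78) = +0.173.
The image is virtual, upright and reduced, on the same side as the object.

m = +0.173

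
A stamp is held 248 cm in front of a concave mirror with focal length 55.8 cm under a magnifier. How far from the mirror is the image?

Mirror equation: 1/d_i = 1/f − 1/d_o = 1/(55.80) − 1/(248) = 0.01792 − 0.004032 = 0.01389, so d_i = 72.0 cm.
The image is real, inverted and reduced, in front of the mirror.

72.0 cm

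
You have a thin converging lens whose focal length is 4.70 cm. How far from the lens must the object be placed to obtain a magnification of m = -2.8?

6.38 cm

m = −d_i/d_o ⇒ d_i = −m·d_o.
1/f = 1/d_o + 1/d_i = 1/d_o − 1/(m·d_o) = (1 − 1/m)/d_o, so d_o = f(1 − 1/m) = (4.700)(1 − 1/(-2.8)) = 6.38 cm.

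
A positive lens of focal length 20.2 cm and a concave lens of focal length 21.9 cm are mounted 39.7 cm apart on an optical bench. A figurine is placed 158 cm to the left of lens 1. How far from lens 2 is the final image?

9.42 cm

Lens 1: 1/d_i1 = 1/f₁ − 1/d_o1 = 1/(20.2) − 1/(158) = 0.04318, so d_i1 = 23.16 cm.
The intermediate image is 23.16 cm to the right of lens 1, which is 39.7 − (23.16) = 16.54 cm to the left of lens 2, so d_o2 = +16.54 cm.
Lens 2 is diverging, so f₂ = −21.9 cm.
Lens 2: 1/d_i2 = 1/f₂ − 1/d_o2 = 1/(-21.9) − 1/(16.54) = -0.1061, so d_i2 = -9.42 cm.
The final image is virtual, 9.42 cm to the left of lens 2 (overall magnification ≈ -0.084).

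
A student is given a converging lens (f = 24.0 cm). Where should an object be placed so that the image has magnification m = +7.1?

m = −d_i/d_o ⇒ d_i = −m·d_o.
1/f = 1/d_o + 1/d_i = 1/d_o − 1/(m·d_o) = (1 − 1/m)/d_o, so d_o = f(1 − 1/m) = (24.00)(1 − 1/(+7.1)) = 20.6 cm.

20.6 cm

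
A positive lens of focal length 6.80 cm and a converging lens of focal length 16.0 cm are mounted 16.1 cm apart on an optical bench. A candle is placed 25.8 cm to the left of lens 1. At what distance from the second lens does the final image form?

Lens 1: 1/d_i1 = 1/f₁ − 1/d_o1 = 1/(6.80) − 1/(25.8) = 0.1083, so d_i1 = 9.234 cm.
The intermediate image is 9.234 cm to the right of lens 1, which is 16.1 − (9.234) = 6.866 cm to the left of lens 2, so d_o2 = +6.866 cm.
Lens 2: 1/d_i2 = 1/f₂ − 1/d_o2 = 1/(16.0) − 1/(6.866) = -0.08315, so d_i2 = -12.0 cm.
The final image is virtual, 12.0 cm to the left of lens 2 (overall magnification ≈ -0.63).

12.0 cm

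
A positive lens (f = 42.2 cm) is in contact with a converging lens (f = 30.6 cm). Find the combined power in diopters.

P = +5.64 D

P₁ = 1/f₁ = 1/(0.422 m) = +2.370 D; P₂ = 1/f₂ = 1/(0.306 m) = +3.268 D.
For thin lenses in contact, P = P₁ + P₂ = (+2.370) + (+3.268) = +5.64 D.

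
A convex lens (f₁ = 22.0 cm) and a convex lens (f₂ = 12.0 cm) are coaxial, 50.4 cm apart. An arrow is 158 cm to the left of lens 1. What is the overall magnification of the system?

m = +0.151

Lens 1: 1/d_i1 = 1/(22.0) − 1/(158) = 0.03913, so d_i1 = 25.56 cm; m₁ = −d_i1/d_o1 = -0.1618.
d_o2 = 50.4 − (25.56) = 24.84 cm.
Lens 2: 1/d_i2 = 1/(12.0) − 1/(24.84) = 0.04308, so d_i2 = 23.21 cm; m₂ = −d_i2/d_o2 = -0.9346.
m = m₁·m₂ = (-0.1618)(-0.9346) = +0.151.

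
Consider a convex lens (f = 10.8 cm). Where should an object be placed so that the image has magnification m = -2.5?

15.1 cm

m = −d_i/d_o ⇒ d_i = −m·d_o.
1/f = 1/d_o + 1/d_i = 1/d_o − 1/(m·d_o) = (1 − 1/m)/d_o, so d_o = f(1 − 1/m) = (10.80)(1 − 1/(-2.5)) = 15.1 cm.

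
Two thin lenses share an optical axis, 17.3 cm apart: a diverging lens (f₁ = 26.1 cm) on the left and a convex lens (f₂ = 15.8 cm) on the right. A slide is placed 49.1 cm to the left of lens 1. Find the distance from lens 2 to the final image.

29.3 cm

Lens 1 is diverging, so f₁ = −26.1 cm.
Lens 1: 1/d_i1 = 1/f₁ − 1/d_o1 = 1/(-26.1) − 1/(49.1) = -0.05868, so d_i1 = -17.04 cm.
The intermediate image is 17.04 cm to the left of lens 1 (virtual), which is 17.3 − (-17.04) = 34.34 cm to the left of lens 2, so d_o2 = +34.34 cm.
Lens 2: 1/d_i2 = 1/f₂ − 1/d_o2 = 1/(15.8) − 1/(34.34) = 0.03417, so d_i2 = 29.3 cm.
The final image is real, 29.3 cm to the right of lens 2 (overall magnification ≈ -0.30).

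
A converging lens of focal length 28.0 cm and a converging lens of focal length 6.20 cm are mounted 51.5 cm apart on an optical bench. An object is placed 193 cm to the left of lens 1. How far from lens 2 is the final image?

9.26 cm

Lens 1: 1/d_i1 = 1/f₁ − 1/d_o1 = 1/(28.0) − 1/(193) = 0.03053, so d_i1 = 32.75 cm.
The intermediate image is 32.75 cm to the right of lens 1, which is 51.5 − (32.75) = 18.75 cm to the left of lens 2, so d_o2 = +18.75 cm.
Lens 2: 1/d_i2 = 1/f₂ − 1/d_o2 = 1/(6.20) − 1/(18.75) = 0.1080, so d_i2 = 9.26 cm.
The final image is real, 9.26 cm to the right of lens 2 (overall magnification ≈ 0.084).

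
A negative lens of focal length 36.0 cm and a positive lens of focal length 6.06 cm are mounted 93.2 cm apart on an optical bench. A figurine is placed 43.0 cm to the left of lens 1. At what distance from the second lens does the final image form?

6.40 cm

Lens 1 is diverging, so f₁ = −36.0 cm.
Lens 1: 1/d_i1 = 1/f₁ − 1/d_o1 = 1/(-36.0) − 1/(43.0) = -0.05103, so d_i1 = -19.59 cm.
The intermediate image is 19.59 cm to the left of lens 1 (virtual), which is 93.2 − (-19.59) = 112.8 cm to the left of lens 2, so d_o2 = +112.8 cm.
Lens 2: 1/d_i2 = 1/f₂ − 1/d_o2 = 1/(6.06) − 1/(112.8) = 0.1562, so d_i2 = 6.40 cm.
The final image is real, 6.40 cm to the right of lens 2 (overall magnification ≈ -0.026).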